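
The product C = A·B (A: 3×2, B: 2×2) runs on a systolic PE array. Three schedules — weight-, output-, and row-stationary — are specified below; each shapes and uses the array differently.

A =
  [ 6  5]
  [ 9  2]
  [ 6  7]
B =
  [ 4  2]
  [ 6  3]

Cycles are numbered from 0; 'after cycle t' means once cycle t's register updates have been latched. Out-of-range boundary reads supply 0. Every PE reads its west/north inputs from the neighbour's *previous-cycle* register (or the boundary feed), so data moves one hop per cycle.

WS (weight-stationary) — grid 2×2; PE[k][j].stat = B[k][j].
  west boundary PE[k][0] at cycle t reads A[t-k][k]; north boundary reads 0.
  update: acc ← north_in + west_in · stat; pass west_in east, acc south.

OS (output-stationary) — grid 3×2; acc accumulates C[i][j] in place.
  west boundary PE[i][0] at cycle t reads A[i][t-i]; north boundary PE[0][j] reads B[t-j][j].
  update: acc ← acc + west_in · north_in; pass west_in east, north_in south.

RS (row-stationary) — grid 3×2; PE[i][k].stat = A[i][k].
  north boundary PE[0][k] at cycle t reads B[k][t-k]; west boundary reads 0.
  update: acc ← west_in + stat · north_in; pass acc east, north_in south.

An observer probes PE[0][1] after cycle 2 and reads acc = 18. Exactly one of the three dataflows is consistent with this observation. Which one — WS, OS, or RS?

WS [2×2] PE[0][1] across cycles:
  cycle 0: PE[0][1] → acc 0, east 0, south 0
  cycle 1: PE[0][1] → acc 12, east 6, south 12
  cycle 2: PE[0][1] → acc 18, east 9, south 18
OS [3×2] PE[0][1] across cycles:
  cycle 0: PE[0][1] → acc 0, east 0, south 0
  cycle 1: PE[0][1] → acc 12, east 6, south 2
  cycle 2: PE[0][1] → acc 27, east 5, south 3
RS [3×2] PE[0][1] across cycles:
  cycle 0: PE[0][1] → acc 0, east 0, south 0
  cycle 1: PE[0][1] → acc 54, east 54, south 6
  cycle 2: PE[0][1] → acc 27, east 27, south 3

dataflow = WS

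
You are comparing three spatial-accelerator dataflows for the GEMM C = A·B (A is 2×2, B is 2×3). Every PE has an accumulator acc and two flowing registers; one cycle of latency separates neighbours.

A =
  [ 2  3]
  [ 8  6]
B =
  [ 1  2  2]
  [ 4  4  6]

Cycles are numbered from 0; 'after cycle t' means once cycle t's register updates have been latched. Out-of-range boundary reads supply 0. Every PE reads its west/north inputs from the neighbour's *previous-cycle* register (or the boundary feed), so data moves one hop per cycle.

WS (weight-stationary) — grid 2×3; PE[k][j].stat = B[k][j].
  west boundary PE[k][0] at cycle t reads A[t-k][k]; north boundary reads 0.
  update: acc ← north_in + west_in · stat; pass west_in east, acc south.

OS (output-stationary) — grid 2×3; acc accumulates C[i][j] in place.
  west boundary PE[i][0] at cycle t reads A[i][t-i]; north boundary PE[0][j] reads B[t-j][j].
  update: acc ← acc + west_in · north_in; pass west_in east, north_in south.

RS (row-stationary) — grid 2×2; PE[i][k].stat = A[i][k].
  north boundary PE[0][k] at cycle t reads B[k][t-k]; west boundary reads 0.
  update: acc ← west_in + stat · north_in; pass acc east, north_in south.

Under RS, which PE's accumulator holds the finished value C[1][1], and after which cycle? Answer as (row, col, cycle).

Under RS, C[1][1] lands at PE[1][1]:
  0: (1,1).acc=0  regs=<0,0>
  1: (1,1).acc=0  regs=<0,0>
  2: (1,1).acc=32  regs=<32,4>
  3: (1,1).acc=40  regs=<40,4>

(row, col, cycle) = (1, 1, 3)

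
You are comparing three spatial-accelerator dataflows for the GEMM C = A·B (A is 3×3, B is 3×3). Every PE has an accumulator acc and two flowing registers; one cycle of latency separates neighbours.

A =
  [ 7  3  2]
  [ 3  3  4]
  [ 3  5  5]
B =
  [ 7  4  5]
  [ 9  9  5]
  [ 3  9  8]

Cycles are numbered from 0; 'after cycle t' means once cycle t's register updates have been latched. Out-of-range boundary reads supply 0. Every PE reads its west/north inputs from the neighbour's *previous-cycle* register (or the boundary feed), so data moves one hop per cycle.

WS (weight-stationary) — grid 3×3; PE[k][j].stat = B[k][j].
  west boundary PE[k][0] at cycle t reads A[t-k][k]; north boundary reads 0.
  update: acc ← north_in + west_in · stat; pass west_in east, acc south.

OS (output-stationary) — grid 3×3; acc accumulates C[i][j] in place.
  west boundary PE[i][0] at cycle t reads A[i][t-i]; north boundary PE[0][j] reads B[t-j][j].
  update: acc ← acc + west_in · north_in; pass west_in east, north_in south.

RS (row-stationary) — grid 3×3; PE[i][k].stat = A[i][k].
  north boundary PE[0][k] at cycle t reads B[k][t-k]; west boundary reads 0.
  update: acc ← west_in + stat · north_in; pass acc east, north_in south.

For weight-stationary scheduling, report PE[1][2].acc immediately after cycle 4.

WS on a 3×3 grid — tracing PE[1][2] and its feeders:
  cycle 0: PE[0][2] → acc 0, east 0, south 0
  cycle 0: PE[1][1] → acc 0, east 0, south 0
  cycle 0: PE[1][2] → acc 0, east 0, south 0
  cycle 1: PE[0][2] → acc 0, east 0, south 0
  cycle 1: PE[1][1] → acc 0, east 0, south 0
  cycle 1: PE[1][2] → acc 0, east 0, south 0
  cycle 2: PE[0][2] → acc 35, east 7, south 35
  cycle 2: PE[1][1] → acc 55, east 3, south 55
  cycle 2: PE[1][2] → acc 0, east 0, south 0
  cycle 3: PE[0][2] → acc 15, east 3, south 15
  cycle 3: PE[1][1] → acc 39, east 3, south 39
  cycle 3: PE[1][2] → acc 50, east 3, south 50
  cycle 4: PE[0][2] → acc 15, east 3, south 15
  cycle 4: PE[1][1] → acc 57, east 5, south 57
  cycle 4: PE[1][2] → acc 30, east 3, south 30

PE[1][2].acc = 30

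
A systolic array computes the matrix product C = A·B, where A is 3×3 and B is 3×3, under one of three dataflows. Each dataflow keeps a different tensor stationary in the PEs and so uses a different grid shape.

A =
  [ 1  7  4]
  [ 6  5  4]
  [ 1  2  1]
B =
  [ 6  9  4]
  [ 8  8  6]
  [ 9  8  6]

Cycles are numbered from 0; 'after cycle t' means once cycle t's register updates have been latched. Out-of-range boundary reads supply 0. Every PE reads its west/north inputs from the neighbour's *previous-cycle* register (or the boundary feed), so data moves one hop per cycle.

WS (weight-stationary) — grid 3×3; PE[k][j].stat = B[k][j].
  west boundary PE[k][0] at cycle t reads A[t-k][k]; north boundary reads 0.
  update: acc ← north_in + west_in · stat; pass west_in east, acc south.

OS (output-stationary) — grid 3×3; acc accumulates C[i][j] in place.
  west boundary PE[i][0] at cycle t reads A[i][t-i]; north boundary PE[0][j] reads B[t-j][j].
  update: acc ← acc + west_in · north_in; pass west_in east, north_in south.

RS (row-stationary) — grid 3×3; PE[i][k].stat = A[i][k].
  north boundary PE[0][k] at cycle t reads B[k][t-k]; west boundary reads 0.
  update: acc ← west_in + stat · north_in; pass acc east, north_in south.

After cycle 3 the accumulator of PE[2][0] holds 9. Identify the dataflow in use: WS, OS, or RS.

dataflow = RS

— WS: 3×3; PE[2][0] trace:
  cycle 0: PE[2][0] → acc 0, east 0, south 0
  cycle 1: PE[2][0] → acc 0, east 0, south 0
  cycle 2: PE[2][0] → acc 98, east 4, south 98
  cycle 3: PE[2][0] → acc 112, east 4, south 112
— OS: 3×3; PE[2][0] trace:
  cycle 0: PE[2][0] → acc 0, east 0, south 0
  cycle 1: PE[2][0] → acc 0, east 0, south 0
  cycle 2: PE[2][0] → acc 6, east 1, south 6
  cycle 3: PE[2][0] → acc 22, east 2, south 8
— RS: 3×3; PE[2][0] trace:
  cycle 0: PE[2][0] → acc 0, east 0, south 0
  cycle 1: PE[2][0] → acc 0, east 0, south 0
  cycle 2: PE[2][0] → acc 6, east 6, south 6
  cycle 3: PE[2][0] → acc 9, east 9, south 9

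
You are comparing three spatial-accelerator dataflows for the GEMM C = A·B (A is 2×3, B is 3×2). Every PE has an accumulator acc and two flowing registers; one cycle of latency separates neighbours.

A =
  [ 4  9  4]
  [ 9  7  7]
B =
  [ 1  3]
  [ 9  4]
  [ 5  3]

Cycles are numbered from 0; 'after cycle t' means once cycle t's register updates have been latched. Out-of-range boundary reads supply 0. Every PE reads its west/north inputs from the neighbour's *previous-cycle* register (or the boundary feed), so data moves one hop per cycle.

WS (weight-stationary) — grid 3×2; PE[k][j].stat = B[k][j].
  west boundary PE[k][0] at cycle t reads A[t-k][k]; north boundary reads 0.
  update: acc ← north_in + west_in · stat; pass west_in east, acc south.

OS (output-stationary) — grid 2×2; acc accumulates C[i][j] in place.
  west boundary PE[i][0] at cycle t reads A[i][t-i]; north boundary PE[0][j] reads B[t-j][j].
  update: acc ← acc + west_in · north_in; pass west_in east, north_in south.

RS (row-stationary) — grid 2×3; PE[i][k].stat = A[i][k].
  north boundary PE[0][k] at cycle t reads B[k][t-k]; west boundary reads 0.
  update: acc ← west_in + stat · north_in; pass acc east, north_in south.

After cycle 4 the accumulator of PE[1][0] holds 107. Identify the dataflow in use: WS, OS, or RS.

dataflow = OS

WS [3×2] PE[1][0] across cycles:
  0: (1,0).acc=0  regs=<0,0>
  1: (1,0).acc=85  regs=<9,85>
  2: (1,0).acc=72  regs=<7,72>
  3: (1,0).acc=0  regs=<0,0>
  4: (1,0).acc=0  regs=<0,0>
OS [2×2] PE[1][0] across cycles:
  0: (1,0).acc=0  regs=<0,0>
  1: (1,0).acc=9  regs=<9,1>
  2: (1,0).acc=72  regs=<7,9>
  3: (1,0).acc=107  regs=<7,5>
  4: (1,0).acc=107  regs=<0,0>
RS [2×3] PE[1][0] across cycles:
  0: (1,0).acc=0  regs=<0,0>
  1: (1,0).acc=9  regs=<9,1>
  2: (1,0).acc=27  regs=<27,3>
  3: (1,0).acc=0  regs=<0,0>
  4: (1,0).acc=0  regs=<0,0>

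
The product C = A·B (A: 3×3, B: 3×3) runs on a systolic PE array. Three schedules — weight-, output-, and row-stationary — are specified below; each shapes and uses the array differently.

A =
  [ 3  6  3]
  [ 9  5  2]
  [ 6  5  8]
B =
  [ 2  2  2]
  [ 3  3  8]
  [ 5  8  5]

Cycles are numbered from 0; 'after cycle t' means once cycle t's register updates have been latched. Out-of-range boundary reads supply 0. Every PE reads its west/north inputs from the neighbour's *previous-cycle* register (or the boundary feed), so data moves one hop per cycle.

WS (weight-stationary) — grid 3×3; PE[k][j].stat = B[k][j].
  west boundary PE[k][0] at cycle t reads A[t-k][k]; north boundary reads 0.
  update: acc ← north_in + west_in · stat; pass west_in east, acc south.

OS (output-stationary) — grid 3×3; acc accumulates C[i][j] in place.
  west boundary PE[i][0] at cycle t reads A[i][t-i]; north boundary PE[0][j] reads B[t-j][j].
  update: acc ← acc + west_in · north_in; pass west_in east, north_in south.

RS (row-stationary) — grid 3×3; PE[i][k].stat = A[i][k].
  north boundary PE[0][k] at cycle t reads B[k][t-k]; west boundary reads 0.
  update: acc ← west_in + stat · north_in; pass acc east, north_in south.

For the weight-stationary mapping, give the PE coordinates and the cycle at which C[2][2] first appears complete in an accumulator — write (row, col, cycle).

(row, col, cycle) = (2, 2, 6)

WS: C[2][2] accumulates in PE[2][2]:
  cycle 0: PE[2][2] → acc 0, east 0, south 0
  cycle 1: PE[2][2] → acc 0, east 0, south 0
  cycle 2: PE[2][2] → acc 0, east 0, south 0
  cycle 3: PE[2][2] → acc 0, east 0, south 0
  cycle 4: PE[2][2] → acc 69, east 3, south 69
  cycle 5: PE[2][2] → acc 68, east 2, south 68
  cycle 6: PE[2][2] → acc 92, east 8, south 92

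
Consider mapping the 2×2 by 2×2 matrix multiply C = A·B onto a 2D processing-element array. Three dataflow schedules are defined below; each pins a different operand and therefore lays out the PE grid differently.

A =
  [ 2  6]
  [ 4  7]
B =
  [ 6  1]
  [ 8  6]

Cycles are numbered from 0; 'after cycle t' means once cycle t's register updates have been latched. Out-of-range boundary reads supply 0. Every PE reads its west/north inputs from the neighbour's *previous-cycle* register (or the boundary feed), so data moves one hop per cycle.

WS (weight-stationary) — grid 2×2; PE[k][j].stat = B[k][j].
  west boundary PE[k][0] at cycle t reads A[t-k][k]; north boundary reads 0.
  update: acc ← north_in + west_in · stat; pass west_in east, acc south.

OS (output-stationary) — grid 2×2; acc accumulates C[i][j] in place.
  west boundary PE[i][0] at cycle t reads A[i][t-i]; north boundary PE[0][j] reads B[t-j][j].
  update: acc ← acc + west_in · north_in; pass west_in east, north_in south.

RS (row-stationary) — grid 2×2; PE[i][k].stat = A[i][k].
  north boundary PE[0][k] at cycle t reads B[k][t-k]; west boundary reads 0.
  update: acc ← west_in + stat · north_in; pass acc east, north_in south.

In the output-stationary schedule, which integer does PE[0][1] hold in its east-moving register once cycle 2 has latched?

register = 6

OS (2×2). Following PE[0][1] plus its west/north inputs:
  [0] (0,0) acc=12 (h:2 v:6)
  [0] (0,1) acc=0 (h:0 v:0)
  [1] (0,0) acc=60 (h:6 v:8)
  [1] (0,1) acc=2 (h:2 v:1)
  [2] (0,0) acc=60 (h:0 v:0)
  [2] (0,1) acc=38 (h:6 v:6)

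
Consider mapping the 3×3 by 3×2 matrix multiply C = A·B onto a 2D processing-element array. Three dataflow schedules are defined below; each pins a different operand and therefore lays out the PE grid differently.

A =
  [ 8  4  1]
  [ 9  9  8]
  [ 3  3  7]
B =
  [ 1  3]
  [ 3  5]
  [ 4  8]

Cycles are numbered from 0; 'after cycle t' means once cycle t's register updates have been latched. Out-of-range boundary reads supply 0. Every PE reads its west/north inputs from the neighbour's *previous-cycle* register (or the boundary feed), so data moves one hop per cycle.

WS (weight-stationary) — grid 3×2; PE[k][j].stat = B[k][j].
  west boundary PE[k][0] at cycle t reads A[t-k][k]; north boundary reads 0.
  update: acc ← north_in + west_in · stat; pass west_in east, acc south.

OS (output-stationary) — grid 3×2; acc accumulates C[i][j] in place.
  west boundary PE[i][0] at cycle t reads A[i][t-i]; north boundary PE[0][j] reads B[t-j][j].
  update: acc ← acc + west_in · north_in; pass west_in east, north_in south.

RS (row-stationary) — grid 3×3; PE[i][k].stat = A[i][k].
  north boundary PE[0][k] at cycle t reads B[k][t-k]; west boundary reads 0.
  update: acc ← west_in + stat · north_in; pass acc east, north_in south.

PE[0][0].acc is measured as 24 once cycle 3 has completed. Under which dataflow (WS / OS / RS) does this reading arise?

Under WS (3×2), PE[0][0]:
  after 0 — PE[0][0] acc=8, pass-E 8, pass-S 8
  after 1 — PE[0][0] acc=9, pass-E 9, pass-S 9
  after 2 — PE[0][0] acc=3, pass-E 3, pass-S 3
  after 3 — PE[0][0] acc=0, pass-E 0, pass-S 0
Under OS (3×2), PE[0][0]:
  after 0 — PE[0][0] acc=8, pass-E 8, pass-S 1
  after 1 — PE[0][0] acc=20, pass-E 4, pass-S 3
  after 2 — PE[0][0] acc=24, pass-E 1, pass-S 4
  after 3 — PE[0][0] acc=24, pass-E 0, pass-S 0
Under RS (3×3), PE[0][0]:
  after 0 — PE[0][0] acc=8, pass-E 8, pass-S 1
  after 1 — PE[0][0] acc=24, pass-E 24, pass-S 3
  after 2 — PE[0][0] acc=0, pass-E 0, pass-S 0
  after 3 — PE[0][0] acc=0, pass-E 0, pass-S 0

dataflow = OS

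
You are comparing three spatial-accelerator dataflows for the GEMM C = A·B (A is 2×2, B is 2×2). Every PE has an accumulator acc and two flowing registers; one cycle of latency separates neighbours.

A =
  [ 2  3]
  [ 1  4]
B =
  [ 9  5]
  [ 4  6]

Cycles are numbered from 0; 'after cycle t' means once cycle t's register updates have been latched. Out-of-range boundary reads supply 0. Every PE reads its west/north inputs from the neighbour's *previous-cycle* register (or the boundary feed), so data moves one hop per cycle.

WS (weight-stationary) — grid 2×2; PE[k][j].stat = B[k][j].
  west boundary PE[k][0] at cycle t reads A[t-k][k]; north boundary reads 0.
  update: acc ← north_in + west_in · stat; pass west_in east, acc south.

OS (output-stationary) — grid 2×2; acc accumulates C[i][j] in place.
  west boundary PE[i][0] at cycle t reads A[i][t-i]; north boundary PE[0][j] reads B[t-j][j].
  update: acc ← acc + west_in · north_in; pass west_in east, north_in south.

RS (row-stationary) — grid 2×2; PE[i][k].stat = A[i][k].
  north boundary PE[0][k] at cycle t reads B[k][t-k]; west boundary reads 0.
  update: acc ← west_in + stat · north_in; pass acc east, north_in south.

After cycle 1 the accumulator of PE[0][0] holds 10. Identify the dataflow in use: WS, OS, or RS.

dataflow = RS

Under WS (2×2), PE[0][0]:
  @0  [0,0]  acc 18  |  →2  ↓18
  @1  [0,0]  acc 9  |  →1  ↓9
Under OS (2×2), PE[0][0]:
  @0  [0,0]  acc 18  |  →2  ↓9
  @1  [0,0]  acc 30  |  →3  ↓4
Under RS (2×2), PE[0][0]:
  @0  [0,0]  acc 18  |  →18  ↓9
  @1  [0,0]  acc 10  |  →10  ↓5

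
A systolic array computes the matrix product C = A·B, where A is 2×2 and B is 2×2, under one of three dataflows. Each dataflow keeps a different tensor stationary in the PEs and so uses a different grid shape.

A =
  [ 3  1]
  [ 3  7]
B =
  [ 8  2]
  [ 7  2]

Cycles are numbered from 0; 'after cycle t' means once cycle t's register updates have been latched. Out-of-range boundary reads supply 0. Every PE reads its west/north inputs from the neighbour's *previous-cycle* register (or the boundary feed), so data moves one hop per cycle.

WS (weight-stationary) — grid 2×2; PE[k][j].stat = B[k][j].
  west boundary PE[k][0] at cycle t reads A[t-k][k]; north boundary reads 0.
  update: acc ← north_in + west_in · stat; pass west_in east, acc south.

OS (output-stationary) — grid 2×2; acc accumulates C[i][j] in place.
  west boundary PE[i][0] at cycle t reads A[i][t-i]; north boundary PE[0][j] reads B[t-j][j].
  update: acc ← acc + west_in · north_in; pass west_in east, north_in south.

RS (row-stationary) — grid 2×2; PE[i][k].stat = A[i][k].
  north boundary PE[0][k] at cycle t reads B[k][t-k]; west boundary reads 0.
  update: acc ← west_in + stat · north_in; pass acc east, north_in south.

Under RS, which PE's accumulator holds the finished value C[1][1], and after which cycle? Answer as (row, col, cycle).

Under RS, C[1][1] lands at PE[1][1]:
  step 0 · PE1,1: acc=0; fwd→0 fwd↓0
  step 1 · PE1,1: acc=0; fwd→0 fwd↓0
  step 2 · PE1,1: acc=73; fwd→73 fwd↓7
  step 3 · PE1,1: acc=20; fwd→20 fwd↓2

(row, col, cycle) = (1, 1, 3)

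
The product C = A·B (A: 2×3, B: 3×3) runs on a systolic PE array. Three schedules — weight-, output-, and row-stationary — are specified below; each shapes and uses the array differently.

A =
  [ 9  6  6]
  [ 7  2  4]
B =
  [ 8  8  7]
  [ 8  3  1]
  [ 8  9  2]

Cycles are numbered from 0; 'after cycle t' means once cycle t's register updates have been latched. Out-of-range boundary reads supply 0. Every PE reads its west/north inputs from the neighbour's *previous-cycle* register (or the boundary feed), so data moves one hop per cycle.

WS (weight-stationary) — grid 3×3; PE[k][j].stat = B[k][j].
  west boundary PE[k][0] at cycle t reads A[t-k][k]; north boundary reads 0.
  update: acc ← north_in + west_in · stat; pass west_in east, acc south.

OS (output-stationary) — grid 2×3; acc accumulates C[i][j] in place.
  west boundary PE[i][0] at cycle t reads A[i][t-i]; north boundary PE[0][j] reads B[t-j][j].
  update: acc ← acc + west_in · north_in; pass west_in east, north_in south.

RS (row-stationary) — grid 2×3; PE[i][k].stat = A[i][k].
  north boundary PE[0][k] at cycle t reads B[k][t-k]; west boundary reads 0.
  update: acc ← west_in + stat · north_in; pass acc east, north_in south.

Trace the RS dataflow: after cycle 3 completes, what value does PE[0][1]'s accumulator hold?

PE[0][1].acc = 69

RS (2×3). Following PE[0][1] plus its west/north inputs:
  after 0 — PE[0][0] acc=72, pass-E 72, pass-S 8
  after 0 — PE[0][1] acc=0, pass-E 0, pass-S 0
  after 1 — PE[0][0] acc=72, pass-E 72, pass-S 8
  after 1 — PE[0][1] acc=120, pass-E 120, pass-S 8
  after 2 — PE[0][0] acc=63, pass-E 63, pass-S 7
  after 2 — PE[0][1] acc=90, pass-E 90, pass-S 3
  after 3 — PE[0][0] acc=0, pass-E 0, pass-S 0
  after 3 — PE[0][1] acc=69, pass-E 69, pass-S 1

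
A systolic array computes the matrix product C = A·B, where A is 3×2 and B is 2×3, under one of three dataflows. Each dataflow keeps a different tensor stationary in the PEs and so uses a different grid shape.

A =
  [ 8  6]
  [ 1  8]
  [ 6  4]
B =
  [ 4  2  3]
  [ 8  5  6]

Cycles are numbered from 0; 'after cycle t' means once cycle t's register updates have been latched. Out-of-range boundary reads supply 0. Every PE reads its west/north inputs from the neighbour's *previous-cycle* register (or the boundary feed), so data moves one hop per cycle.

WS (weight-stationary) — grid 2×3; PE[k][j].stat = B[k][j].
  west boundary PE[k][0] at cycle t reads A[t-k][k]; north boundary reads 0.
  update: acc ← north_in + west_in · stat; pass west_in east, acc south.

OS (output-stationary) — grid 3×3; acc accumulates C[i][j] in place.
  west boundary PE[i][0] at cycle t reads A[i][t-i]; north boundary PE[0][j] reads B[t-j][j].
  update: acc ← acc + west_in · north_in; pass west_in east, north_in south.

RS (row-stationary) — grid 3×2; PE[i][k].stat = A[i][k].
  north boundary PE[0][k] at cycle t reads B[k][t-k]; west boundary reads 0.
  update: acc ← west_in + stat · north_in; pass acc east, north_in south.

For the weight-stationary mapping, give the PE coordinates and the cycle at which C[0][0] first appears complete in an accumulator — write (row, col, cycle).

WS: C[0][0] accumulates in PE[1][0]:
  t=0 PE[1][0]: acc=0 h=0 v=0
  t=1 PE[1][0]: acc=80 h=6 v=80

(row, col, cycle) = (1, 0, 1)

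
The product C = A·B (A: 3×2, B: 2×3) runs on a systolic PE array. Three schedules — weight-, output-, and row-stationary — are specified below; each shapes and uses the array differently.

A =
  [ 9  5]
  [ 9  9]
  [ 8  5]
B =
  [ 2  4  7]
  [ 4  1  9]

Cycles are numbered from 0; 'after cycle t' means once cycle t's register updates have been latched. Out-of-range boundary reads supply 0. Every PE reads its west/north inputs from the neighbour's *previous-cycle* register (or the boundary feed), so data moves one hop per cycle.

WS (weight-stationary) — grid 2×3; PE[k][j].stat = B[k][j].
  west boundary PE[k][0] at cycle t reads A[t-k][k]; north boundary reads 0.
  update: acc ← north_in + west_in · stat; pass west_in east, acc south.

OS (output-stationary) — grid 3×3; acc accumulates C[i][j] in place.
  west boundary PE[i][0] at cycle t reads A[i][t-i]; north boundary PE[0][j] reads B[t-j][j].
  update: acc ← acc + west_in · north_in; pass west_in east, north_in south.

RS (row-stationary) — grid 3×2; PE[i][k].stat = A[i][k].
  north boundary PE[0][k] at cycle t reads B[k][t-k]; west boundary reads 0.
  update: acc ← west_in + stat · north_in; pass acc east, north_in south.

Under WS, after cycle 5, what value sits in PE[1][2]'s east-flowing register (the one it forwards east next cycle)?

WS 2×3: PE[1][2] cycle-by-cycle (with neighbour feeds):
  0: (0,2).acc=0  regs=<0,0>
  0: (1,1).acc=0  regs=<0,0>
  0: (1,2).acc=0  regs=<0,0>
  1: (0,2).acc=0  regs=<0,0>
  1: (1,1).acc=0  regs=<0,0>
  1: (1,2).acc=0  regs=<0,0>
  2: (0,2).acc=63  regs=<9,63>
  2: (1,1).acc=41  regs=<5,41>
  2: (1,2).acc=0  regs=<0,0>
  3: (0,2).acc=63  regs=<9,63>
  3: (1,1).acc=45  regs=<9,45>
  3: (1,2).acc=108  regs=<5,108>
  4: (0,2).acc=56  regs=<8,56>
  4: (1,1).acc=37  regs=<5,37>
  4: (1,2).acc=144  regs=<9,144>
  5: (0,2).acc=0  regs=<0,0>
  5: (1,1).acc=0  regs=<0,0>
  5: (1,2).acc=101  regs=<5,101>

register = 5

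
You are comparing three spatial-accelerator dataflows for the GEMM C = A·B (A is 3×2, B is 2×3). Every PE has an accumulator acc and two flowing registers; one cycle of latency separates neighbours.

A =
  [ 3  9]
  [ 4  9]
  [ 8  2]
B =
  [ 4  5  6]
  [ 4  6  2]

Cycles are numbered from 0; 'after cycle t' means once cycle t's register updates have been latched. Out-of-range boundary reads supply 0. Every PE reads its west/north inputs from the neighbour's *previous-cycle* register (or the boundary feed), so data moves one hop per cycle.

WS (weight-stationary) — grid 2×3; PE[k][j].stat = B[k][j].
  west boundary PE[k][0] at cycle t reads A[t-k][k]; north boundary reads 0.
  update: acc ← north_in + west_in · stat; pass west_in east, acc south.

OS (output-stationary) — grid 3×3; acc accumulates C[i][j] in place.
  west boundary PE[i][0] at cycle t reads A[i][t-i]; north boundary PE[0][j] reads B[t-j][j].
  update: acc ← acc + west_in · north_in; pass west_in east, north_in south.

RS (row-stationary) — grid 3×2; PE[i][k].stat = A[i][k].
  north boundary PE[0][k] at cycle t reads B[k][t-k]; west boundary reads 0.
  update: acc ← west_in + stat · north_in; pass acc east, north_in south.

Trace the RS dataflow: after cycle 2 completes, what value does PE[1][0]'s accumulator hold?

PE[1][0].acc = 20

RS on a 3×2 grid — tracing PE[1][0] and its feeders:
  after 0 — PE[0][0] acc=12, pass-E 12, pass-S 4
  after 0 — PE[1][0] acc=0, pass-E 0, pass-S 0
  after 1 — PE[0][0] acc=15, pass-E 15, pass-S 5
  after 1 — PE[1][0] acc=16, pass-E 16, pass-S 4
  after 2 — PE[0][0] acc=18, pass-E 18, pass-S 6
  after 2 — PE[1][0] acc=20, pass-E 20, pass-S 5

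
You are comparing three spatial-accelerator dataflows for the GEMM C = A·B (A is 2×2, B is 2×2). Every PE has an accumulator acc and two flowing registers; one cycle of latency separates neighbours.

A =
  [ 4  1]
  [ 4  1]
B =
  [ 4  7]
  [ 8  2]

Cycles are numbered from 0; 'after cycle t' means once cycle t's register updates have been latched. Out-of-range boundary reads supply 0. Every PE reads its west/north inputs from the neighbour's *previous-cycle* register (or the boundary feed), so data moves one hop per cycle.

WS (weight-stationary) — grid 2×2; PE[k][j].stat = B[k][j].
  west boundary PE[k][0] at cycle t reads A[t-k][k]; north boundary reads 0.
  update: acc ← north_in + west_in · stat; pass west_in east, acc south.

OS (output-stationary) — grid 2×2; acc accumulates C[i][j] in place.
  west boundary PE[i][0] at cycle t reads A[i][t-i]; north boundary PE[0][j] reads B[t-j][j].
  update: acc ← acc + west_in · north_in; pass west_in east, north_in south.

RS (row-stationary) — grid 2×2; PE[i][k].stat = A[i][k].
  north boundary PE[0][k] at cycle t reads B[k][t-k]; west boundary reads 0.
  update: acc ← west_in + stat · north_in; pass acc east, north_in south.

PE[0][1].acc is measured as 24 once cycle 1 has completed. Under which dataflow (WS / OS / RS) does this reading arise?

dataflow = RS

WS [2×2] PE[0][1] across cycles:
  c0 r0c1: 0 / 0 / 0
  c1 r0c1: 28 / 4 / 28
OS [2×2] PE[0][1] across cycles:
  c0 r0c1: 0 / 0 / 0
  c1 r0c1: 28 / 4 / 7
RS [2×2] PE[0][1] across cycles:
  c0 r0c1: 0 / 0 / 0
  c1 r0c1: 24 / 24 / 8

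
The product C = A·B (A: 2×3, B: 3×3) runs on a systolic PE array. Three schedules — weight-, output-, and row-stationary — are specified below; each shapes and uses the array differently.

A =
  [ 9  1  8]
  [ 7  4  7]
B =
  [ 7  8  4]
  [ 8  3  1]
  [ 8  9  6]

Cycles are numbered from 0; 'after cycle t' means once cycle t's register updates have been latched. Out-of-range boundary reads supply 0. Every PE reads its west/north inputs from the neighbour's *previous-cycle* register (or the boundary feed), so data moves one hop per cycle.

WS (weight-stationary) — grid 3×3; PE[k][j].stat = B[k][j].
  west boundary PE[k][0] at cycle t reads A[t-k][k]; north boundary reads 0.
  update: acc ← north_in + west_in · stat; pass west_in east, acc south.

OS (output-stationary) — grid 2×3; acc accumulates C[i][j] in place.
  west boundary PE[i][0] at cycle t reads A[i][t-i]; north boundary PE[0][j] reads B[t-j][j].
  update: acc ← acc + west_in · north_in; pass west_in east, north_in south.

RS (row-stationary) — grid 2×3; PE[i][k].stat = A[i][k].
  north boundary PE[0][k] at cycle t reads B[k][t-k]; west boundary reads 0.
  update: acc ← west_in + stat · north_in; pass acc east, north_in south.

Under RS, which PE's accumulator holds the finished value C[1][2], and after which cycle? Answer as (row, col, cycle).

(row, col, cycle) = (1, 2, 5)

RS: C[1][2] accumulates in PE[1][2]:
  step 0 · PE1,2: acc=0; fwd→0 fwd↓0
  step 1 · PE1,2: acc=0; fwd→0 fwd↓0
  step 2 · PE1,2: acc=0; fwd→0 fwd↓0
  step 3 · PE1,2: acc=137; fwd→137 fwd↓8
  step 4 · PE1,2: acc=131; fwd→131 fwd↓9
  step 5 · PE1,2: acc=74; fwd→74 fwd↓6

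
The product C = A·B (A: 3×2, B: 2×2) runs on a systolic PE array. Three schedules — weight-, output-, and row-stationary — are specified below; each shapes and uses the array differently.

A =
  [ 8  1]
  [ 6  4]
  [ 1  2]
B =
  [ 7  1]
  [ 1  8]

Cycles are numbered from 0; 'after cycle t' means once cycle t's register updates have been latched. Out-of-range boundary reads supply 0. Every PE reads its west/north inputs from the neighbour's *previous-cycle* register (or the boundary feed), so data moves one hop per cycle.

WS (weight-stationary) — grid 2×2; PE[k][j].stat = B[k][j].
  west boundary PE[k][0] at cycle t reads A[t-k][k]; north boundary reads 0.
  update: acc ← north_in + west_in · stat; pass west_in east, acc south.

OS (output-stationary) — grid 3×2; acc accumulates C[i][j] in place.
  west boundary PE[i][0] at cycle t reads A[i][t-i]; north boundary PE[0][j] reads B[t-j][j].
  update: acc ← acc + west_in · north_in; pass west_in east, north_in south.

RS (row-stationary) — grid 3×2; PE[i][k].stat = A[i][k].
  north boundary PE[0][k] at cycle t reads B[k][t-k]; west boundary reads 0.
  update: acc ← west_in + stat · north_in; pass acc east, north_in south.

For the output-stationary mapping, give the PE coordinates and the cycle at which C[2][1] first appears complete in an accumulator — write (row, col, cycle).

OS — PE[2][1] is where C[2][1] collects:
  step 0 · PE2,1: acc=0; fwd→0 fwd↓0
  step 1 · PE2,1: acc=0; fwd→0 fwd↓0
  step 2 · PE2,1: acc=0; fwd→0 fwd↓0
  step 3 · PE2,1: acc=1; fwd→1 fwd↓1
  step 4 · PE2,1: acc=17; fwd→2 fwd↓8

(row, col, cycle) = (2, 1, 4)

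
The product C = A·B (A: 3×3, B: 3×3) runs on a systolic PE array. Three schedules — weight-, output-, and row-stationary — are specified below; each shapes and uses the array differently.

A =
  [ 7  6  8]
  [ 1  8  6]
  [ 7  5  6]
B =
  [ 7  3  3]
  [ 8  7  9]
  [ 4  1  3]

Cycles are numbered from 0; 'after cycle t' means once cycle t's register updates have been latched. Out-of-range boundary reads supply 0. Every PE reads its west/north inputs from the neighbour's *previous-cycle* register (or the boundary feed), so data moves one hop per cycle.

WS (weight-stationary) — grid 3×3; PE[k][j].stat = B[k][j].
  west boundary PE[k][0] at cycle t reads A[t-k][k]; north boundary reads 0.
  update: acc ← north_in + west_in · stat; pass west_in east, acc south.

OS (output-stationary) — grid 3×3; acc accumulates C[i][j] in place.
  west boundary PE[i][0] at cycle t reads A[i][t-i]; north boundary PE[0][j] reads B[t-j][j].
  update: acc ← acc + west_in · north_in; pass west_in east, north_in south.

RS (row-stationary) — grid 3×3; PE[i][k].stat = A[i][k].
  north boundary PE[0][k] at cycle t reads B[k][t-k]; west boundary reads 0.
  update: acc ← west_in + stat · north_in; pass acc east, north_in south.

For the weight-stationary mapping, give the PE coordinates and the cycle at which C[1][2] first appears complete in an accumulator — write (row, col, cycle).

(row, col, cycle) = (2, 2, 5)

WS: C[1][2] accumulates in PE[2][2]:
  after 0 — PE[2][2] acc=0, pass-E 0, pass-S 0
  after 1 — PE[2][2] acc=0, pass-E 0, pass-S 0
  after 2 — PE[2][2] acc=0, pass-E 0, pass-S 0
  after 3 — PE[2][2] acc=0, pass-E 0, pass-S 0
  after 4 — PE[2][2] acc=99, pass-E 8, pass-S 99
  after 5 — PE[2][2] acc=93, pass-E 6, pass-S 93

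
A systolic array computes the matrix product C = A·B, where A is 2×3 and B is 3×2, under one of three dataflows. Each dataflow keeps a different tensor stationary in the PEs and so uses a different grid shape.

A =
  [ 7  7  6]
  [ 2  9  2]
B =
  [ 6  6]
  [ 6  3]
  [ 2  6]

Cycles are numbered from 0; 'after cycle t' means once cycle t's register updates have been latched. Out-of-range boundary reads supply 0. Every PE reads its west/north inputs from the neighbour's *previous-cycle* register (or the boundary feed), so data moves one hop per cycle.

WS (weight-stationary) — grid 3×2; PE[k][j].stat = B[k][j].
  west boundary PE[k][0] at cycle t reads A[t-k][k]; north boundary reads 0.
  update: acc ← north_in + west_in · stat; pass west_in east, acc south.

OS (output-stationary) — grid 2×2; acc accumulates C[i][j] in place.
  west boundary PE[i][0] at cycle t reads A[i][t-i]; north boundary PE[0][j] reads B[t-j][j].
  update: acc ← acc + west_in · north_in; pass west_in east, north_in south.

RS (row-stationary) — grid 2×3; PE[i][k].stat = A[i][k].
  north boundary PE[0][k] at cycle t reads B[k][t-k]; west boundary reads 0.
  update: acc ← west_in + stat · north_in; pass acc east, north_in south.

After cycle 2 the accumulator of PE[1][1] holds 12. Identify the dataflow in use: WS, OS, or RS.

dataflow = OS

— WS: 3×2; PE[1][1] trace:
  @0  [1,1]  acc 0  |  →0  ↓0
  @1  [1,1]  acc 0  |  →0  ↓0
  @2  [1,1]  acc 63  |  →7  ↓63
— OS: 2×2; PE[1][1] trace:
  @0  [1,1]  acc 0  |  →0  ↓0
  @1  [1,1]  acc 0  |  →0  ↓0
  @2  [1,1]  acc 12  |  →2  ↓6
— RS: 2×3; PE[1][1] trace:
  @0  [1,1]  acc 0  |  →0  ↓0
  @1  [1,1]  acc 0  |  →0  ↓0
  @2  [1,1]  acc 66  |  →66  ↓6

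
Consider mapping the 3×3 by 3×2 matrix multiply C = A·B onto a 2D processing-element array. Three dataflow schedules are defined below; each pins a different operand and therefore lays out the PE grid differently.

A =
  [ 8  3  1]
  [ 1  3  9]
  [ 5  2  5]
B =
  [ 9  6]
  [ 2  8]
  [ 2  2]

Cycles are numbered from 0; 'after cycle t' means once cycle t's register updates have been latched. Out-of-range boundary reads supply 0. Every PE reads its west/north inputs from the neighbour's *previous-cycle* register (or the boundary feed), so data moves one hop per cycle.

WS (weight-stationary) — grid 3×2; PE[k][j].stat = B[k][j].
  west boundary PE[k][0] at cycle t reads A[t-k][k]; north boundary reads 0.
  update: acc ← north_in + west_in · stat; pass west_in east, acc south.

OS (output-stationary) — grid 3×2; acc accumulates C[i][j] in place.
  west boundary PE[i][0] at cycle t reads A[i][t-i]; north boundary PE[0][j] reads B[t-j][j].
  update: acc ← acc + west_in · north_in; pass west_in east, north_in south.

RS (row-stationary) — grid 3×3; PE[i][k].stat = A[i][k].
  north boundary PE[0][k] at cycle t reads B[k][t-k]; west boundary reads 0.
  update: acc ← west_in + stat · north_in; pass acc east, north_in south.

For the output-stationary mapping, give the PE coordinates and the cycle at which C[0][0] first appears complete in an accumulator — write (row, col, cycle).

OS: C[0][0] accumulates in PE[0][0]:
  c0 r0c0: 72 / 8 / 9
  c1 r0c0: 78 / 3 / 2
  c2 r0c0: 80 / 1 / 2

(row, col, cycle) = (0, 0, 2)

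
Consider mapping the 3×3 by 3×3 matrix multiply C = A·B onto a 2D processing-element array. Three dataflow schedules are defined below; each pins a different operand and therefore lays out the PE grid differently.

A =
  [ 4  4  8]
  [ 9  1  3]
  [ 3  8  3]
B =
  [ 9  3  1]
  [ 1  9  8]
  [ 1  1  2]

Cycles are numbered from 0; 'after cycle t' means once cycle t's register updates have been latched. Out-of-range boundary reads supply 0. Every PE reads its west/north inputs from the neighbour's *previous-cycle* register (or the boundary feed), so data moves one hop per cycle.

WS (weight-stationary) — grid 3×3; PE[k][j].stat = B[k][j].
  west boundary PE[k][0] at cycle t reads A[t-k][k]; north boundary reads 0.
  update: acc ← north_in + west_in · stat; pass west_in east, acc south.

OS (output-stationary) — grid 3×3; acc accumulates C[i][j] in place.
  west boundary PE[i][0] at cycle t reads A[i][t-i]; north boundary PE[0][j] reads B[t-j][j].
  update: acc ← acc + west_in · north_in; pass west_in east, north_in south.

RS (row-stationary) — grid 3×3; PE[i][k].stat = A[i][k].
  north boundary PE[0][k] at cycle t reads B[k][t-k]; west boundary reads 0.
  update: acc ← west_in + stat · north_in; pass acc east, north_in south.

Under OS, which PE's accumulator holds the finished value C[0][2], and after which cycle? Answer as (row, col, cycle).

Under OS, C[0][2] lands at PE[0][2]:
  after 0 — PE[0][2] acc=0, pass-E 0, pass-S 0
  after 1 — PE[0][2] acc=0, pass-E 0, pass-S 0
  after 2 — PE[0][2] acc=4, pass-E 4, pass-S 1
  after 3 — PE[0][2] acc=36, pass-E 4, pass-S 8
  after 4 — PE[0][2] acc=52, pass-E 8, pass-S 2

(row, col, cycle) = (0, 2, 4)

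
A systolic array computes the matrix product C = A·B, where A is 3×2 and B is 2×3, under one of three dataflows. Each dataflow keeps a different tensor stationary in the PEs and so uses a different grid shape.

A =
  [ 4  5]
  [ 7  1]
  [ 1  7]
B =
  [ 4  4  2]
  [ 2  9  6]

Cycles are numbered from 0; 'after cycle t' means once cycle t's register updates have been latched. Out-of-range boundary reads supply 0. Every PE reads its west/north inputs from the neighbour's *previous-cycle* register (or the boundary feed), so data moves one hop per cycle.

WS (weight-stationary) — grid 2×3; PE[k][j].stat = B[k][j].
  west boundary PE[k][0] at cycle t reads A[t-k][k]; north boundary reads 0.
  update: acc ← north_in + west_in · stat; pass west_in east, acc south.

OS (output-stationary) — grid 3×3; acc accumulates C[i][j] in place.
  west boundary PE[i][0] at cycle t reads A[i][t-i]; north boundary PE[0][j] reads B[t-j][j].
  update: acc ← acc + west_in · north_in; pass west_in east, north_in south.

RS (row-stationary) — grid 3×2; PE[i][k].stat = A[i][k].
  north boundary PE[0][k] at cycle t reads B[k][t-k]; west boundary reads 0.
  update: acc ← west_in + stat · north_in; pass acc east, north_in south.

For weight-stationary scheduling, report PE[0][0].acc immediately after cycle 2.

WS 2×3: PE[0][0] cycle-by-cycle (with neighbour feeds):
  0: (0,0).acc=16  regs=<4,16>
  1: (0,0).acc=28  regs=<7,28>
  2: (0,0).acc=4  regs=<1,4>

PE[0][0].acc = 4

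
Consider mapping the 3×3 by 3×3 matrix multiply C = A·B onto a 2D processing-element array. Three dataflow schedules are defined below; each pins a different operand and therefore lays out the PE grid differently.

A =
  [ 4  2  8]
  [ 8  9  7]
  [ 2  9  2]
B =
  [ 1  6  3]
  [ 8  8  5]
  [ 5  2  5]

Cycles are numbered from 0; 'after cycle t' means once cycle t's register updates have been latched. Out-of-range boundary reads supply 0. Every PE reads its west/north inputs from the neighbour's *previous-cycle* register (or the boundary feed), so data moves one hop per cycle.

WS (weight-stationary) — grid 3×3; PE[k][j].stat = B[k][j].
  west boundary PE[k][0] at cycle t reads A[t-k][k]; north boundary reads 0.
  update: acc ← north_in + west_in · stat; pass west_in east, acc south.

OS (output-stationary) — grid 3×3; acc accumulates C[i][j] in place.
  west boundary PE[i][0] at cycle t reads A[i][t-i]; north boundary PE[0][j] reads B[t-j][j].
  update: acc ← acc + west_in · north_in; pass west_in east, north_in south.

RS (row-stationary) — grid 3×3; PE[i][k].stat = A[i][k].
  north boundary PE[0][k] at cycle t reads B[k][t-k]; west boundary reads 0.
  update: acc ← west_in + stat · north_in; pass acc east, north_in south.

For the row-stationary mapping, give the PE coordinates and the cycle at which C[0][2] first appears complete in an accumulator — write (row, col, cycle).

RS — PE[0][2] is where C[0][2] collects:
  step 0 · PE0,2: acc=0; fwd→0 fwd↓0
  step 1 · PE0,2: acc=0; fwd→0 fwd↓0
  step 2 · PE0,2: acc=60; fwd→60 fwd↓5
  step 3 · PE0,2: acc=56; fwd→56 fwd↓2
  step 4 · PE0,2: acc=62; fwd→62 fwd↓5

(row, col, cycle) = (0, 2, 4)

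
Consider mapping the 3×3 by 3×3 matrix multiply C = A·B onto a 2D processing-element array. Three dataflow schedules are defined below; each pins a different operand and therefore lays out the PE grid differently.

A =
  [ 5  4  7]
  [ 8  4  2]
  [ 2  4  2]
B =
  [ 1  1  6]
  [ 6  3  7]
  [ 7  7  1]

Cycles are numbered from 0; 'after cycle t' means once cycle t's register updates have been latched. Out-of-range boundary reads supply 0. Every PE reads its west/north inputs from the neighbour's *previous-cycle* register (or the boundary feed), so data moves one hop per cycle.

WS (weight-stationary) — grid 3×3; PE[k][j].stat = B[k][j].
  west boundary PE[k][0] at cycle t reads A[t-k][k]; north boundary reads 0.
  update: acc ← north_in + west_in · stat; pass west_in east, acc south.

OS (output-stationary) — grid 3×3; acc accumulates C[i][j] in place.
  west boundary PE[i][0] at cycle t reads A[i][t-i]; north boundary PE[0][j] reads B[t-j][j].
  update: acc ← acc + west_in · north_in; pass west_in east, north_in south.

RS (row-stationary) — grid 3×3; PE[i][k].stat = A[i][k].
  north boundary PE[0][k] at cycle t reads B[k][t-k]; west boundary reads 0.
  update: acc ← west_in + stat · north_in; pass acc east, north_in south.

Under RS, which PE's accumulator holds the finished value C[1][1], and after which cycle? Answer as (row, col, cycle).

(row, col, cycle) = (1, 2, 4)

Under RS, C[1][1] lands at PE[1][2]:
  [0] (1,2) acc=0 (h:0 v:0)
  [1] (1,2) acc=0 (h:0 v:0)
  [2] (1,2) acc=0 (h:0 v:0)
  [3] (1,2) acc=46 (h:46 v:7)
  [4] (1,2) acc=34 (h:34 v:7)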